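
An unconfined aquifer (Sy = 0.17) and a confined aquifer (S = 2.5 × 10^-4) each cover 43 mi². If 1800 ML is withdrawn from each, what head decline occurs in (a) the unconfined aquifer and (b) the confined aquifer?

A = 43 mi² = 1.114 × 10^8 m²
ΔV = 1800 ML = 1.8 × 10^6 m³
Unconfined: Δh_u = ΔV/(Sy·A) = 1.8 × 10^6/(0.17 × 1.114 × 10^8) = 0.09507 m
Confined: Δh_c = ΔV/(S·A) = 1.8 × 10^6/(2.5 × 10^-4 × 1.114 × 10^8) = 64.65 m

Δh_u ≈ 0.0951 m; Δh_c ≈ 64.6 m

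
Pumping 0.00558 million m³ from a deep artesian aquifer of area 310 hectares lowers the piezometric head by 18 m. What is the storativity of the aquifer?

S ≈ 1 × 10^-4

A = 310 hectares = 3.1 × 10^6 m²
ΔV = 0.00558 million m³ = 5580 m³
S = ΔV / (A × Δh) = 5580 m³ / (3.1 × 10^6 m² × 18 m) = 1 × 10^-4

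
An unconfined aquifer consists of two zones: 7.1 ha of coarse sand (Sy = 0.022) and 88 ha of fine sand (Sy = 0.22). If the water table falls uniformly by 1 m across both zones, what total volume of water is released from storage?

ΔV ≈ 1.95 × 10^5 m³

A₁ = 7.1 ha = 71000 m²; A₂ = 88 ha = 8.8 × 10^5 m²
ΔV₁ = 0.022 × 71000 × 1 = 1562 m³
ΔV₂ = 0.22 × 8.8 × 10^5 × 1 = 1.936 × 10^5 m³
ΔV = ΔV₁ + ΔV₂ = 1.952 × 10^5 m³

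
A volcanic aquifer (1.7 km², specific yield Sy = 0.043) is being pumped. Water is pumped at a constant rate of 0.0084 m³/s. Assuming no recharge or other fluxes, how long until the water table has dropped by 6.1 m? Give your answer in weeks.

A = 1.7 km² = 1.7 × 10^6 m²
ΔV = Sy × A × Δh = 0.043 × 1.7 × 10^6 × 6.1 = 4.459 × 10^5 m³
Q = 0.0084 m³/s = 725.8 m³/d
t = ΔV / Q = 4.459 × 10^5 m³ / 725.8 m³/d = 614.4 d
t = 614.4 d ≈ 87.77 weeks

t ≈ 87.8 weeks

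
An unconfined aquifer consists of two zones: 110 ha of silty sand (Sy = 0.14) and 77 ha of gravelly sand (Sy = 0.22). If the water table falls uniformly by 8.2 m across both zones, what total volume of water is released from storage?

A₁ = 110 ha = 1.1 × 10^6 m²; A₂ = 77 ha = 7.7 × 10^5 m²
ΔV₁ = 0.14 × 1.1 × 10^6 × 8.2 = 1.263 × 10^6 m³
ΔV₂ = 0.22 × 7.7 × 10^5 × 8.2 = 1.389 × 10^6 m³
ΔV = ΔV₁ + ΔV₂ = 2.652 × 10^6 m³

ΔV ≈ 2.65 × 10^6 m³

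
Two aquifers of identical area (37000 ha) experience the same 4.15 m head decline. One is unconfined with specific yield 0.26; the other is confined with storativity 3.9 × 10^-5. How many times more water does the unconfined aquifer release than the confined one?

ΔV_u / ΔV_c ≈ 6670

A = 37000 ha = 3.7 × 10^8 m²
Unconfined: ΔV_u = Sy × A × Δh = 0.26 × 3.7 × 10^8 × 4.15 = 3.992 × 10^8 m³
Confined: ΔV_c = S × A × Δh = 3.9 × 10^-5 × 3.7 × 10^8 × 4.15 = 59880 m³
Ratio = ΔV_u / ΔV_c = Sy / S = 0.26 / 3.9 × 10^-5 = 6667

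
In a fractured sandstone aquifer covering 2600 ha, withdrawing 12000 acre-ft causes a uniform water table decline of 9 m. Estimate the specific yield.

Sy ≈ 0.063

A = 2600 ha = 2.6 × 10^7 m²
ΔV = 12000 acre-ft = 1.48 × 10^7 m³
Sy = ΔV / (A × Δh) = 1.48 × 10^7 m³ / (2.6 × 10^7 m² × 9 m) = 0.06326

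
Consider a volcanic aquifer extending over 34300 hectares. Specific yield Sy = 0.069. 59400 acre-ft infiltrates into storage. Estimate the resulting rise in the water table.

Δh ≈ 3.1 m

A = 34300 hectares = 3.43 × 10^8 m²
ΔV = 59400 acre-ft = 7.327 × 10^7 m³
Δh = ΔV / (Sy × A) = 7.327 × 10^7 m³ / (0.069 × 3.43 × 10^8 m²) = 3.096 m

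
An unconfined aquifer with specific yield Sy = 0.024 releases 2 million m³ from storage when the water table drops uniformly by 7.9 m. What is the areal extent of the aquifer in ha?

A ≈ 1050 ha

ΔV = 2 million m³ = 2 × 10^6 m³
A = ΔV / (Sy × Δh) = 2 × 10^6 / (0.024 × 7.9) = 1.055 × 10^7 m²
A = 1.055 × 10^7 m² = 1055 ha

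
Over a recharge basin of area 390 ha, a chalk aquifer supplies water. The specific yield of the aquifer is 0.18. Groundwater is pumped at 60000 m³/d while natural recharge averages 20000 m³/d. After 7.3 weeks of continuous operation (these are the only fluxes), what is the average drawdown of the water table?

A = 390 ha = 3.9 × 10^6 m²
Net abstraction = 60000 − 20000 = 40000 m³/d
t = 7.3 weeks = 51.1 d
ΔV = Q × t = 40000 m³/d × 51.1 d = 2.044 × 10^6 m³
Δh = ΔV / (Sy × A) = 2.044 × 10^6 / (0.18 × 3.9 × 10^6) = 2.912 m

Δh ≈ 2.91 m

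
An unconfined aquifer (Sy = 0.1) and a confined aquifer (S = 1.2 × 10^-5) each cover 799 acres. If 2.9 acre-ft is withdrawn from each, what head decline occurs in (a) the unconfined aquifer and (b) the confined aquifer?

A = 799 acres = 3.233 × 10^6 m²
ΔV = 2.9 acre-ft = 3577 m³
Unconfined: Δh_u = ΔV/(Sy·A) = 3577/(0.1 × 3.233 × 10^6) = 0.01106 m
Confined: Δh_c = ΔV/(S·A) = 3577/(1.2 × 10^-5 × 3.233 × 10^6) = 92.19 m

Δh_u ≈ 0.0111 m; Δh_c ≈ 92.2 m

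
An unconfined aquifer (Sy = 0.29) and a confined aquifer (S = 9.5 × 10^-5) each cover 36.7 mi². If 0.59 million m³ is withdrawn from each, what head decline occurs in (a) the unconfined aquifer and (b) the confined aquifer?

A = 36.7 mi² = 9.505 × 10^7 m²
ΔV = 0.59 million m³ = 5.9 × 10^5 m³
Unconfined: Δh_u = ΔV/(Sy·A) = 5.9 × 10^5/(0.29 × 9.505 × 10^7) = 0.0214 m
Confined: Δh_c = ΔV/(S·A) = 5.9 × 10^5/(9.5 × 10^-5 × 9.505 × 10^7) = 65.34 m

Δh_u ≈ 0.0214 m; Δh_c ≈ 65.3 m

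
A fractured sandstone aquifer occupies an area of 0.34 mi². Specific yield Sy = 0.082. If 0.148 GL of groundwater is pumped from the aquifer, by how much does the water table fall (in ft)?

Δh ≈ 6.72 ft

A = 0.34 mi² = 8.806 × 10^5 m²
ΔV = 0.148 GL = 1.48 × 10^5 m³
Δh = ΔV / (Sy × A) = 1.48 × 10^5 m³ / (0.082 × 8.806 × 10^5 m²) = 2.05 m
Δh = 2.05 m = 6.724 ft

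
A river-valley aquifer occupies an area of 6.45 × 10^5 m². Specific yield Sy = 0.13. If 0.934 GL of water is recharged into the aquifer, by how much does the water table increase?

ΔV = 0.934 GL = 9.34 × 10^5 m³
Δh = ΔV / (Sy × A) = 9.34 × 10^5 m³ / (0.13 × 6.45 × 10^5 m²) = 11.14 m

Δh ≈ 11.1 m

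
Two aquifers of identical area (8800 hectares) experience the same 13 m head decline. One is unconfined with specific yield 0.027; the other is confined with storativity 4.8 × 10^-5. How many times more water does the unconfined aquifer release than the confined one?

ΔV_u / ΔV_c ≈ 562

A = 8800 hectares = 8.8 × 10^7 m²
Unconfined: ΔV_u = Sy × A × Δh = 0.027 × 8.8 × 10^7 × 13 = 3.089 × 10^7 m³
Confined: ΔV_c = S × A × Δh = 4.8 × 10^-5 × 8.8 × 10^7 × 13 = 54910 m³
Ratio = ΔV_u / ΔV_c = Sy / S = 0.027 / 4.8 × 10^-5 = 562.5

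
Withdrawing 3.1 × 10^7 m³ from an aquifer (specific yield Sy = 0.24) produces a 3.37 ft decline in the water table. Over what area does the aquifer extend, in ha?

A ≈ 12600 ha

Δh = 3.37 ft = 1.027 m
A = ΔV / (Sy × Δh) = 3.1 × 10^7 / (0.24 × 1.027) = 1.257 × 10^8 m²
A = 1.257 × 10^8 m² = 12570 ha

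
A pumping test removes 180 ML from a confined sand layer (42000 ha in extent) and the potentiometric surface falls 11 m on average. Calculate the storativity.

A = 42000 ha = 4.2 × 10^8 m²
ΔV = 180 ML = 1.8 × 10^5 m³
S = ΔV / (A × Δh) = 1.8 × 10^5 m³ / (4.2 × 10^8 m² × 11 m) = 3.896 × 10^-5

S ≈ 3.9 × 10^-5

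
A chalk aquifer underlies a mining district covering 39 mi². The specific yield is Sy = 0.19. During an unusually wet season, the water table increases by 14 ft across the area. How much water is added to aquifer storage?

ΔV ≈ 8.19 × 10^7 m³

A = 39 mi² = 1.01 × 10^8 m²
Δh = 14 ft = 4.267 m
ΔV = Sy × A × Δh = 0.19 × 1.01 × 10^8 m² × 4.267 m = 8.19 × 10^7 m³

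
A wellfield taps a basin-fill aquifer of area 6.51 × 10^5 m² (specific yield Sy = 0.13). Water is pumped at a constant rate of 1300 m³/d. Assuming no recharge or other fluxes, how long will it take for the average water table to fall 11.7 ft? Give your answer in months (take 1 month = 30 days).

t ≈ 7.74 months

Δh = 11.7 ft = 3.566 m
ΔV = Sy × A × Δh = 0.13 × 6.51 × 10^5 × 3.566 = 3.018 × 10^5 m³
t = ΔV / Q = 3.018 × 10^5 m³ / 1300 m³/d = 232.2 d
t = 232.2 d ≈ 7.739 months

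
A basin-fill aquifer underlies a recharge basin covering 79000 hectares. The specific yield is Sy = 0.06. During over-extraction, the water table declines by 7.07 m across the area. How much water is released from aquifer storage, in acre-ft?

ΔV ≈ 2.72 × 10^5 acre-ft

A = 79000 hectares = 7.9 × 10^8 m²
ΔV = Sy × A × Δh = 0.06 × 7.9 × 10^8 m² × 7.07 m = 3.351 × 10^8 m³
ΔV = 3.351 × 10^8 m³ = 2.717 × 10^5 acre-ft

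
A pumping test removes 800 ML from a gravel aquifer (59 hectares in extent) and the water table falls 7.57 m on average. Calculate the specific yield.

A = 59 hectares = 5.9 × 10^5 m²
ΔV = 800 ML = 8 × 10^5 m³
Sy = ΔV / (A × Δh) = 8 × 10^5 m³ / (5.9 × 10^5 m² × 7.57 m) = 0.1791

Sy ≈ 0.18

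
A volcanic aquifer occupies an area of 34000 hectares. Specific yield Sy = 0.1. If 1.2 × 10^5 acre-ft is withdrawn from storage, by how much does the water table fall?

A = 34000 hectares = 3.4 × 10^8 m²
ΔV = 1.2 × 10^5 acre-ft = 1.48 × 10^8 m³
Δh = ΔV / (Sy × A) = 1.48 × 10^8 m³ / (0.1 × 3.4 × 10^8 m²) = 4.353 m

Δh ≈ 4.35 m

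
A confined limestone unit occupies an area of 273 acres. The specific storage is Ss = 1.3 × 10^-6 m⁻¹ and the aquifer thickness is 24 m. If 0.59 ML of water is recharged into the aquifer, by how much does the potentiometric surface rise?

Δh ≈ 17.1 m

S = Ss × b = 1.3 × 10^-6 m⁻¹ × 24 m = 3.12 × 10^-5
A = 273 acres = 1.105 × 10^6 m²
ΔV = 0.59 ML = 590 m³
Δh = ΔV / (S × A) = 590 m³ / (3.12 × 10^-5 × 1.105 × 10^6 m²) = 17.12 m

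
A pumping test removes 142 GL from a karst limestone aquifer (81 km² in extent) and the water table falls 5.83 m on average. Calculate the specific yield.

A = 81 km² = 8.1 × 10^7 m²
ΔV = 142 GL = 1.42 × 10^8 m³
Sy = ΔV / (A × Δh) = 1.42 × 10^8 m³ / (8.1 × 10^7 m² × 5.83 m) = 0.3007

Sy ≈ 0.3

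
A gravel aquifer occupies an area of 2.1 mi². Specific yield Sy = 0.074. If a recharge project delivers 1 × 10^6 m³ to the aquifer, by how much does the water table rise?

A = 2.1 mi² = 5.439 × 10^6 m²
Δh = ΔV / (Sy × A) = 1 × 10^6 m³ / (0.074 × 5.439 × 10^6 m²) = 2.485 m

Δh ≈ 2.48 m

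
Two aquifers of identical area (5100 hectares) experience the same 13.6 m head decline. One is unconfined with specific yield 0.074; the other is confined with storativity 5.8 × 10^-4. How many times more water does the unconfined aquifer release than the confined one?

A = 5100 hectares = 5.1 × 10^7 m²
Unconfined: ΔV_u = Sy × A × Δh = 0.074 × 5.1 × 10^7 × 13.6 = 5.133 × 10^7 m³
Confined: ΔV_c = S × A × Δh = 5.8 × 10^-4 × 5.1 × 10^7 × 13.6 = 4.023 × 10^5 m³
Ratio = ΔV_u / ΔV_c = Sy / S = 0.074 / 5.8 × 10^-4 = 127.6

ΔV_u / ΔV_c ≈ 128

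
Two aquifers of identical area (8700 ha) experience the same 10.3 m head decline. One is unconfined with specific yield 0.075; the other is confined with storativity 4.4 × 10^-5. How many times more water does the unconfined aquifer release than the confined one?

ΔV_u / ΔV_c ≈ 1700

A = 8700 ha = 8.7 × 10^7 m²
Unconfined: ΔV_u = Sy × A × Δh = 0.075 × 8.7 × 10^7 × 10.3 = 6.721 × 10^7 m³
Confined: ΔV_c = S × A × Δh = 4.4 × 10^-5 × 8.7 × 10^7 × 10.3 = 39430 m³
Ratio = ΔV_u / ΔV_c = Sy / S = 0.075 / 4.4 × 10^-5 = 1705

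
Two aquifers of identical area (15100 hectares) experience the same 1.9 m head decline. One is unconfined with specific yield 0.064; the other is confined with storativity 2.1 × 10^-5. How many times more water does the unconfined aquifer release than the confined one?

A = 15100 hectares = 1.51 × 10^8 m²
Unconfined: ΔV_u = Sy × A × Δh = 0.064 × 1.51 × 10^8 × 1.9 = 1.836 × 10^7 m³
Confined: ΔV_c = S × A × Δh = 2.1 × 10^-5 × 1.51 × 10^8 × 1.9 = 6025 m³
Ratio = ΔV_u / ΔV_c = Sy / S = 0.064 / 2.1 × 10^-5 = 3048

ΔV_u / ΔV_c ≈ 3050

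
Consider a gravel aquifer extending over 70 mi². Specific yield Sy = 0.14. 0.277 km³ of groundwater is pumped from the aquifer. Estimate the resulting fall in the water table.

Δh ≈ 10.9 m

A = 70 mi² = 1.813 × 10^8 m²
ΔV = 0.277 km³ = 2.77 × 10^8 m³
Δh = ΔV / (Sy × A) = 2.77 × 10^8 m³ / (0.14 × 1.813 × 10^8 m²) = 10.91 m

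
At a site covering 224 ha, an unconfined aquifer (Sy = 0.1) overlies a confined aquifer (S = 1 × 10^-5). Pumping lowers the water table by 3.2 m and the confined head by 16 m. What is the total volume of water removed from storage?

A = 224 ha = 2.24 × 10^6 m²
Unconfined: ΔV_u = Sy × A × Δh_u = 0.1 × 2.24 × 10^6 × 3.2 = 7.168 × 10^5 m³
Confined: ΔV_c = S × A × Δh_c = 1 × 10^-5 × 2.24 × 10^6 × 16 = 358.4 m³
Total ΔV = 7.168 × 10^5 + 358.4 = 7.172 × 10^5 m³

ΔV ≈ 7.17 × 10^5 m³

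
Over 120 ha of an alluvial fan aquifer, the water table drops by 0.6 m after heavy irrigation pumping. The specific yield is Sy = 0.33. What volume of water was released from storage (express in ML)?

A = 120 ha = 1.2 × 10^6 m²
ΔV = Sy × A × Δh = 0.33 × 1.2 × 10^6 m² × 0.6 m = 2.376 × 10^5 m³
ΔV = 2.376 × 10^5 m³ = 237.6 ML

ΔV ≈ 238 ML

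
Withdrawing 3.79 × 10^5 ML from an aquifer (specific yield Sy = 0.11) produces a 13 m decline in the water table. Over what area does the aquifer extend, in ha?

A ≈ 26500 ha

ΔV = 3.79 × 10^5 ML = 3.79 × 10^8 m³
A = ΔV / (Sy × Δh) = 3.79 × 10^8 / (0.11 × 13) = 2.65 × 10^8 m²
A = 2.65 × 10^8 m² = 26500 ha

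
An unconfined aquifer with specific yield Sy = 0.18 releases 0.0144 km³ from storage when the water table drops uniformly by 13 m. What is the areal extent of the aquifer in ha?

ΔV = 0.0144 km³ = 1.44 × 10^7 m³
A = ΔV / (Sy × Δh) = 1.44 × 10^7 / (0.18 × 13) = 6.154 × 10^6 m²
A = 6.154 × 10^6 m² = 615.4 ha

A ≈ 615 ha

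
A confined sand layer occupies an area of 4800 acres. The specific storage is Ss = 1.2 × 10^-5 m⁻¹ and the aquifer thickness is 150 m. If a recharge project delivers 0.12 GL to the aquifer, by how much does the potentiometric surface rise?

S = Ss × b = 1.2 × 10^-5 m⁻¹ × 150 m = 1.8 × 10^-3
A = 4800 acres = 1.942 × 10^7 m²
ΔV = 0.12 GL = 1.2 × 10^5 m³
Δh = ΔV / (S × A) = 1.2 × 10^5 m³ / (0.0018 × 1.942 × 10^7 m²) = 3.432 m

Δh ≈ 3.43 m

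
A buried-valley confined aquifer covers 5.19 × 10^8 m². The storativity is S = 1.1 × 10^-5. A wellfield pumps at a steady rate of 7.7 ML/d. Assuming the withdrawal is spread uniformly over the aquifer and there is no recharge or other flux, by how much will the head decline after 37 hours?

Δh ≈ 2.08 m

Q = 7.7 ML/d = 7700 m³/d
t = 37 hours = 1.542 d
ΔV = Q × t = 7700 m³/d × 1.542 d = 11870 m³
Δh = ΔV / (S × A) = 11870 / (1.1 × 10^-5 × 5.19 × 10^8) = 2.079 m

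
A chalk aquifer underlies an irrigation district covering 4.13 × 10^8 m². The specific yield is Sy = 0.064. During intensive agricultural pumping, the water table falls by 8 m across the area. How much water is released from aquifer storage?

ΔV ≈ 2.11 × 10^8 m³

ΔV = Sy × A × Δh = 0.064 × 4.13 × 10^8 m² × 8 m = 2.115 × 10^8 m³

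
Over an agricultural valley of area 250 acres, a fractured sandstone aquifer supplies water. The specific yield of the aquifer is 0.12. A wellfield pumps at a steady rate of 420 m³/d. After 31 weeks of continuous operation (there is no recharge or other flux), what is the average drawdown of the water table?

Δh ≈ 0.751 m

A = 250 acres = 1.012 × 10^6 m²
t = 31 weeks = 217 d
ΔV = Q × t = 420 m³/d × 217 d = 91140 m³
Δh = ΔV / (Sy × A) = 91140 / (0.12 × 1.012 × 10^6) = 0.7507 m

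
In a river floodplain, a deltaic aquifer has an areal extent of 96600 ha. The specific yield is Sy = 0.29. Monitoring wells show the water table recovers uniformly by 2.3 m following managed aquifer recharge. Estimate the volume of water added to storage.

ΔV ≈ 6.44 × 10^8 m³

A = 96600 ha = 9.66 × 10^8 m²
ΔV = Sy × A × Δh = 0.29 × 9.66 × 10^8 m² × 2.3 m = 6.443 × 10^8 m³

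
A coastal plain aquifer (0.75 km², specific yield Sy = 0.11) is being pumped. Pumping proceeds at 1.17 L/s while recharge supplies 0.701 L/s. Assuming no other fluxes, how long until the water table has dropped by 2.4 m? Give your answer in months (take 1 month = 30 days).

A = 0.75 km² = 7.5 × 10^5 m²
ΔV = Sy × A × Δh = 0.11 × 7.5 × 10^5 × 2.4 = 1.98 × 10^5 m³
Net withdrawal = 1.17 − 0.701 = 0.469 L/s = 40.52 m³/d
t = ΔV / Q = 1.98 × 10^5 m³ / 40.52 m³/d = 4886 d
t = 4886 d ≈ 162.9 months

t ≈ 163 months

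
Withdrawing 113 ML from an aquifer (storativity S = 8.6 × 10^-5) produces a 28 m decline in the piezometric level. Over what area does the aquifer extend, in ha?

ΔV = 113 ML = 1.13 × 10^5 m³
A = ΔV / (S × Δh) = 1.13 × 10^5 / (8.6 × 10^-5 × 28) = 4.693 × 10^7 m²
A = 4.693 × 10^7 m² = 4693 ha

A ≈ 4690 ha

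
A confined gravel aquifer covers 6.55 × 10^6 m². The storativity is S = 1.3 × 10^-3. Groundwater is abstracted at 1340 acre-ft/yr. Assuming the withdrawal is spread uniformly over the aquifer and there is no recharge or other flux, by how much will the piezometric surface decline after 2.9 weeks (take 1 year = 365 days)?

Q = 1340 acre-ft/yr = 4528 m³/d
t = 2.9 weeks = 20.3 d
ΔV = Q × t = 4528 m³/d × 20.3 d = 91930 m³
Δh = ΔV / (S × A) = 91930 / (0.0013 × 6.55 × 10^6) = 10.8 m

Δh ≈ 10.8 m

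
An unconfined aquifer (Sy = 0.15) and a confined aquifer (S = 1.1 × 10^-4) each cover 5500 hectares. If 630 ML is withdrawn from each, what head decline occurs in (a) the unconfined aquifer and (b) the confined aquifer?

Δh_u ≈ 0.0764 m; Δh_c ≈ 104 m

A = 5500 hectares = 5.5 × 10^7 m²
ΔV = 630 ML = 6.3 × 10^5 m³
Unconfined: Δh_u = ΔV/(Sy·A) = 6.3 × 10^5/(0.15 × 5.5 × 10^7) = 0.07636 m
Confined: Δh_c = ΔV/(S·A) = 6.3 × 10^5/(1.1 × 10^-4 × 5.5 × 10^7) = 104.1 m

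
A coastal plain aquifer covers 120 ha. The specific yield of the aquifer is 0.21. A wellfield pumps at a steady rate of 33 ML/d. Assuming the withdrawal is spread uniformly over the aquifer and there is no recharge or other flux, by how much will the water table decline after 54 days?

A = 120 ha = 1.2 × 10^6 m²
Q = 33 ML/d = 33000 m³/d
ΔV = Q × t = 33000 m³/d × 54 d = 1.782 × 10^6 m³
Δh = ΔV / (Sy × A) = 1.782 × 10^6 / (0.21 × 1.2 × 10^6) = 7.071 m

Δh ≈ 7.07 m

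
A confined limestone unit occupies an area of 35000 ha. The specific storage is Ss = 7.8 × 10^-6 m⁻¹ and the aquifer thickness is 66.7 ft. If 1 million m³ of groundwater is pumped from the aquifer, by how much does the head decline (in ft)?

b = 66.7 ft = 20.33 m
S = Ss × b = 7.8 × 10^-6 m⁻¹ × 20.33 m = 1.586 × 10^-4
A = 35000 ha = 3.5 × 10^8 m²
ΔV = 1 million m³ = 1 × 10^6 m³
Δh = ΔV / (S × A) = 1 × 10^6 m³ / (1.586 × 10^-4 × 3.5 × 10^8 m²) = 18.02 m
Δh = 18.02 m = 59.11 ft

Δh ≈ 59.1 ft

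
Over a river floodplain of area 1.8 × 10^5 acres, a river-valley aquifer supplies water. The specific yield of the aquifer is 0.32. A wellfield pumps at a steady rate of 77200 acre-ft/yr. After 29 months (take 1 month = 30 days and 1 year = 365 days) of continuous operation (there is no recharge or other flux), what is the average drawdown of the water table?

Δh ≈ 0.974 m

A = 1.8 × 10^5 acres = 7.284 × 10^8 m²
Q = 77200 acre-ft/yr = 2.609 × 10^5 m³/d
t = 29 months = 870 d
ΔV = Q × t = 2.609 × 10^5 m³/d × 870 d = 2.27 × 10^8 m³
Δh = ΔV / (Sy × A) = 2.27 × 10^8 / (0.32 × 7.284 × 10^8) = 0.9737 m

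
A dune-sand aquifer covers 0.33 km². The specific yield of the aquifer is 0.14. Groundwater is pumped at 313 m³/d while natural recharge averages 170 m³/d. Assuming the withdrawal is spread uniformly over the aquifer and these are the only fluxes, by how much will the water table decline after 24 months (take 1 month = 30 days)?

A = 0.33 km² = 3.3 × 10^5 m²
Net abstraction = 313 − 170 = 143 m³/d
t = 24 months = 720 d
ΔV = Q × t = 143 m³/d × 720 d = 1.03 × 10^5 m³
Δh = ΔV / (Sy × A) = 1.03 × 10^5 / (0.14 × 3.3 × 10^5) = 2.229 m

Δh ≈ 2.23 m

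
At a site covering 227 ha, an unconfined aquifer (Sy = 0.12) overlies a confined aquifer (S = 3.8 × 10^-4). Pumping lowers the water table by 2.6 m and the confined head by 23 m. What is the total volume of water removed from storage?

A = 227 ha = 2.27 × 10^6 m²
Unconfined: ΔV_u = Sy × A × Δh_u = 0.12 × 2.27 × 10^6 × 2.6 = 7.082 × 10^5 m³
Confined: ΔV_c = S × A × Δh_c = 3.8 × 10^-4 × 2.27 × 10^6 × 23 = 19840 m³
Total ΔV = 7.082 × 10^5 + 19840 = 7.281 × 10^5 m³

ΔV ≈ 7.28 × 10^5 m³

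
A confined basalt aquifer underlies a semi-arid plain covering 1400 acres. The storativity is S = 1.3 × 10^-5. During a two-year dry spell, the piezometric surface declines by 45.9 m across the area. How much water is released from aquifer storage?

ΔV ≈ 3380 m³

A = 1400 acres = 5.666 × 10^6 m²
ΔV = S × A × Δh = 1.3 × 10^-5 × 5.666 × 10^6 m² × 45.9 m = 3381 m³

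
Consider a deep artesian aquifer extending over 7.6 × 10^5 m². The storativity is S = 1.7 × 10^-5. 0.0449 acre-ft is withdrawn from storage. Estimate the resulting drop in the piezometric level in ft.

Δh ≈ 14.1 ft

ΔV = 0.0449 acre-ft = 55.38 m³
Δh = ΔV / (S × A) = 55.38 m³ / (1.7 × 10^-5 × 7.6 × 10^5 m²) = 4.287 m
Δh = 4.287 m = 14.06 ft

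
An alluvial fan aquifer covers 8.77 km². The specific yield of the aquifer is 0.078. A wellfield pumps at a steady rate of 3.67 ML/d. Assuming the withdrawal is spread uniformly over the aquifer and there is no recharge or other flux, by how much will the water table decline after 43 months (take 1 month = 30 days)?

A = 8.77 km² = 8.77 × 10^6 m²
Q = 3.67 ML/d = 3670 m³/d
t = 43 months = 1290 d
ΔV = Q × t = 3670 m³/d × 1290 d = 4.734 × 10^6 m³
Δh = ΔV / (Sy × A) = 4.734 × 10^6 / (0.078 × 8.77 × 10^6) = 6.921 m

Δh ≈ 6.92 m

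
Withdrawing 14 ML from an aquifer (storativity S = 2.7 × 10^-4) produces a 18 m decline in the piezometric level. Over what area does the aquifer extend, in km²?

ΔV = 14 ML = 14000 m³
A = ΔV / (S × Δh) = 14000 / (2.7 × 10^-4 × 18) = 2.881 × 10^6 m²
A = 2.881 × 10^6 m² = 2.881 km²

A ≈ 2.88 km²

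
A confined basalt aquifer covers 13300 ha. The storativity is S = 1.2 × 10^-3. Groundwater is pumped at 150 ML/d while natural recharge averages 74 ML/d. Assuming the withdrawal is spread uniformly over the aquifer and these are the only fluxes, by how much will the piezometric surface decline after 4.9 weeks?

A = 13300 ha = 1.33 × 10^8 m²
Net abstraction = 150 − 74 = 76 ML/d
Q_net = 76 ML/d = 76000 m³/d
t = 4.9 weeks = 34.3 d
ΔV = Q × t = 76000 m³/d × 34.3 d = 2.607 × 10^6 m³
Δh = ΔV / (S × A) = 2.607 × 10^6 / (0.0012 × 1.33 × 10^8) = 16.33 m

Δh ≈ 16.3 m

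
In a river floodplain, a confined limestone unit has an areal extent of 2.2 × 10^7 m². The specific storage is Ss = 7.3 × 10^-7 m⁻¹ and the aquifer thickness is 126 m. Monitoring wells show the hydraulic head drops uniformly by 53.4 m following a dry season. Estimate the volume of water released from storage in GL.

ΔV ≈ 0.108 GL

S = Ss × b = 7.3 × 10^-7 m⁻¹ × 126 m = 9.198 × 10^-5
ΔV = S × A × Δh = 9.198 × 10^-5 × 2.2 × 10^7 m² × 53.4 m = 1.081 × 10^5 m³
ΔV = 1.081 × 10^5 m³ = 0.1081 GL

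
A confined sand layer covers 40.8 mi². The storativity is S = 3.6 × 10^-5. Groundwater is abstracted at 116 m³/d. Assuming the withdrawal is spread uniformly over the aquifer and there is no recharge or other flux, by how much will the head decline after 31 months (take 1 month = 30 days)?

A = 40.8 mi² = 1.057 × 10^8 m²
t = 31 months = 930 d
ΔV = Q × t = 116 m³/d × 930 d = 1.079 × 10^5 m³
Δh = ΔV / (S × A) = 1.079 × 10^5 / (3.6 × 10^-5 × 1.057 × 10^8) = 28.36 m

Δh ≈ 28.4 m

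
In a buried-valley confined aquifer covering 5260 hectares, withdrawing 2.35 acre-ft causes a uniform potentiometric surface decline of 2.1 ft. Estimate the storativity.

S ≈ 8.6 × 10^-5

A = 5260 hectares = 5.26 × 10^7 m²
Δh = 2.1 ft = 0.6401 m
ΔV = 2.35 acre-ft = 2899 m³
S = ΔV / (A × Δh) = 2899 m³ / (5.26 × 10^7 m² × 0.6401 m) = 8.61 × 10^-5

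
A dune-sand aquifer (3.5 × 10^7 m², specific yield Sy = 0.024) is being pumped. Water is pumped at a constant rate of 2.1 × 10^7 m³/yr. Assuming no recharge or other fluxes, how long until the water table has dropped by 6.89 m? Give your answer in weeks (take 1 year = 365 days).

t ≈ 14.4 weeks

ΔV = Sy × A × Δh = 0.024 × 3.5 × 10^7 × 6.89 = 5.788 × 10^6 m³
Q = 2.1 × 10^7 m³/yr = 57530 m³/d
t = ΔV / Q = 5.788 × 10^6 m³ / 57530 m³/d = 100.6 d
t = 100.6 d ≈ 14.37 weeks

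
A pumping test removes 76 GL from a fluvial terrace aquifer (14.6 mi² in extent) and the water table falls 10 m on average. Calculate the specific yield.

A = 14.6 mi² = 3.781 × 10^7 m²
ΔV = 76 GL = 7.6 × 10^7 m³
Sy = ΔV / (A × Δh) = 7.6 × 10^7 m³ / (3.781 × 10^7 m² × 10 m) = 0.201

Sy ≈ 0.2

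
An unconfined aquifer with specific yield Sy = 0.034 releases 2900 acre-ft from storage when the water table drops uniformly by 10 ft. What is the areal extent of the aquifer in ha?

Δh = 10 ft = 3.048 m
ΔV = 2900 acre-ft = 3.577 × 10^6 m³
A = ΔV / (Sy × Δh) = 3.577 × 10^6 / (0.034 × 3.048) = 3.452 × 10^7 m²
A = 3.452 × 10^7 m² = 3452 ha

A ≈ 3450 ha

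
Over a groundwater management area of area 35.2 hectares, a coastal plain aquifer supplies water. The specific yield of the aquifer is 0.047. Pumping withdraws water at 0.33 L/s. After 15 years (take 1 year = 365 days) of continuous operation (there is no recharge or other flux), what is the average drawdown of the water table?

Δh ≈ 9.44 m

A = 35.2 hectares = 3.52 × 10^5 m²
Q = 0.33 L/s = 28.51 m³/d
t = 15 years = 5475 d
ΔV = Q × t = 28.51 m³/d × 5475 d = 1.561 × 10^5 m³
Δh = ΔV / (Sy × A) = 1.561 × 10^5 / (0.047 × 3.52 × 10^5) = 9.436 m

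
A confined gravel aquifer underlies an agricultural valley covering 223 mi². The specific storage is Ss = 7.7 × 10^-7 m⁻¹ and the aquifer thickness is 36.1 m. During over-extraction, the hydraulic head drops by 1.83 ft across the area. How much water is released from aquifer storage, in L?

S = Ss × b = 7.7 × 10^-7 m⁻¹ × 36.1 m = 2.78 × 10^-5
A = 223 mi² = 5.776 × 10^8 m²
Δh = 1.83 ft = 0.5578 m
ΔV = S × A × Δh = 2.78 × 10^-5 × 5.776 × 10^8 m² × 0.5578 m = 8955 m³
ΔV = 8955 m³ = 8.955 × 10^6 L

ΔV ≈ 8.96 × 10^6 L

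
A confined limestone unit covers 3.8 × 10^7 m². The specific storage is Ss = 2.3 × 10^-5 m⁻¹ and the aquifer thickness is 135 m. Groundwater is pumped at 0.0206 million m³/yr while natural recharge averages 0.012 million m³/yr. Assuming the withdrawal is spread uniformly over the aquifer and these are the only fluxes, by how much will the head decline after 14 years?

S = Ss × b = 2.3 × 10^-5 m⁻¹ × 135 m = 3.105 × 10^-3
Net abstraction = 0.0206 − 0.012 = 0.0086 million m³/yr
Q_net = 0.0086 million m³/yr = 23.56 m³/d
t = 14 years = 5110 d
ΔV = Q × t = 23.56 m³/d × 5110 d = 1.204 × 10^5 m³
Δh = ΔV / (S × A) = 1.204 × 10^5 / (0.003105 × 3.8 × 10^7) = 1.02 m

Δh ≈ 1.02 m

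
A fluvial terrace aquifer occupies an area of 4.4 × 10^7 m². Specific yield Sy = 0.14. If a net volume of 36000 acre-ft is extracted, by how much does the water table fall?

ΔV = 36000 acre-ft = 4.441 × 10^7 m³
Δh = ΔV / (Sy × A) = 4.441 × 10^7 m³ / (0.14 × 4.4 × 10^7 m²) = 7.209 m

Δh ≈ 7.21 m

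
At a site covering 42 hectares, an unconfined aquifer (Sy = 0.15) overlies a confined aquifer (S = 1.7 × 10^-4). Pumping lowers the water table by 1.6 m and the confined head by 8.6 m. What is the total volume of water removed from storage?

A = 42 hectares = 4.2 × 10^5 m²
Unconfined: ΔV_u = Sy × A × Δh_u = 0.15 × 4.2 × 10^5 × 1.6 = 1.008 × 10^5 m³
Confined: ΔV_c = S × A × Δh_c = 1.7 × 10^-4 × 4.2 × 10^5 × 8.6 = 614 m³
Total ΔV = 1.008 × 10^5 + 614 = 1.014 × 10^5 m³

ΔV ≈ 1.01 × 10^5 m³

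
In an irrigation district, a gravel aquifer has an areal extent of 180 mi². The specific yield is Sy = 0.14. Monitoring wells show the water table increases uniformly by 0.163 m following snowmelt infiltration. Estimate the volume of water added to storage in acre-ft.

A = 180 mi² = 4.662 × 10^8 m²
ΔV = Sy × A × Δh = 0.14 × 4.662 × 10^8 m² × 0.163 m = 1.064 × 10^7 m³
ΔV = 1.064 × 10^7 m³ = 8625 acre-ft

ΔV ≈ 8620 acre-ft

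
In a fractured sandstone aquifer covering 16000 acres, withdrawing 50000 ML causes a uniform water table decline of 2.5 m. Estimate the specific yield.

A = 16000 acres = 6.475 × 10^7 m²
ΔV = 50000 ML = 5 × 10^7 m³
Sy = ΔV / (A × Δh) = 5 × 10^7 m³ / (6.475 × 10^7 m² × 2.5 m) = 0.3089

Sy ≈ 0.31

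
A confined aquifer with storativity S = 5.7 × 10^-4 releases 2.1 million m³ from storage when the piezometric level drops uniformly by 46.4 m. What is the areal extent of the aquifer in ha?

ΔV = 2.1 million m³ = 2.1 × 10^6 m³
A = ΔV / (S × Δh) = 2.1 × 10^6 / (5.7 × 10^-4 × 46.4) = 7.94 × 10^7 m²
A = 7.94 × 10^7 m² = 7940 ha

A ≈ 7940 ha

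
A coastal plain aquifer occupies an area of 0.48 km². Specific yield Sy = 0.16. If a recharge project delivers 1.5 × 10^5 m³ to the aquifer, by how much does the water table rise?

A = 0.48 km² = 4.8 × 10^5 m²
Δh = ΔV / (Sy × A) = 1.5 × 10^5 m³ / (0.16 × 4.8 × 10^5 m²) = 1.953 m

Δh ≈ 1.95 m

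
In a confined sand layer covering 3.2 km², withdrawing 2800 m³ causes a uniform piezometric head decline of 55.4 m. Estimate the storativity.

S ≈ 1.6 × 10^-5

A = 3.2 km² = 3.2 × 10^6 m²
S = ΔV / (A × Δh) = 2800 m³ / (3.2 × 10^6 m² × 55.4 m) = 1.579 × 10^-5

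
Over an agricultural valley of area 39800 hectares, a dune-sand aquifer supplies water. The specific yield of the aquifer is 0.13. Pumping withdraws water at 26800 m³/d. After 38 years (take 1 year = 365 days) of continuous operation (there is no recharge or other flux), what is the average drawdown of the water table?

Δh ≈ 7.18 m

A = 39800 hectares = 3.98 × 10^8 m²
t = 38 years = 13870 d
ΔV = Q × t = 26800 m³/d × 13870 d = 3.717 × 10^8 m³
Δh = ΔV / (Sy × A) = 3.717 × 10^8 / (0.13 × 3.98 × 10^8) = 7.184 m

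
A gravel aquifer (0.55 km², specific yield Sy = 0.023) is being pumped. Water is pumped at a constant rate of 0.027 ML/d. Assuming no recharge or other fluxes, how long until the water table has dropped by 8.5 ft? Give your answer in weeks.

A = 0.55 km² = 5.5 × 10^5 m²
Δh = 8.5 ft = 2.591 m
ΔV = Sy × A × Δh = 0.023 × 5.5 × 10^5 × 2.591 = 32770 m³
Q = 0.027 ML/d = 27 m³/d
t = ΔV / Q = 32770 m³ / 27 m³/d = 1214 d
t = 1214 d ≈ 173.4 weeks

t ≈ 173 weeks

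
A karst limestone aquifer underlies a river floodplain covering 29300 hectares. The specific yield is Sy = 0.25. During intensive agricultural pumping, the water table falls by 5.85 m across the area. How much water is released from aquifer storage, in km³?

A = 29300 hectares = 2.93 × 10^8 m²
ΔV = Sy × A × Δh = 0.25 × 2.93 × 10^8 m² × 5.85 m = 4.285 × 10^8 m³
ΔV = 4.285 × 10^8 m³ = 0.4285 km³

ΔV ≈ 0.429 km³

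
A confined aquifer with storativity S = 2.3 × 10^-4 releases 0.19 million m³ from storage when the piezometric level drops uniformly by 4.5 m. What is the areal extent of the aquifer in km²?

A ≈ 184 km²

ΔV = 0.19 million m³ = 1.9 × 10^5 m³
A = ΔV / (S × Δh) = 1.9 × 10^5 / (2.3 × 10^-4 × 4.5) = 1.836 × 10^8 m²
A = 1.836 × 10^8 m² = 183.6 km²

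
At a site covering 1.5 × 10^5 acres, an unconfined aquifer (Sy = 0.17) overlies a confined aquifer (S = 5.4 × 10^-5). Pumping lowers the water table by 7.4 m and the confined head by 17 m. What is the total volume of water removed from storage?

ΔV ≈ 7.64 × 10^8 m³

A = 1.5 × 10^5 acres = 6.07 × 10^8 m²
Unconfined: ΔV_u = Sy × A × Δh_u = 0.17 × 6.07 × 10^8 × 7.4 = 7.636 × 10^8 m³
Confined: ΔV_c = S × A × Δh_c = 5.4 × 10^-5 × 6.07 × 10^8 × 17 = 5.573 × 10^5 m³
Total ΔV = 7.636 × 10^8 + 5.573 × 10^5 = 7.642 × 10^8 m³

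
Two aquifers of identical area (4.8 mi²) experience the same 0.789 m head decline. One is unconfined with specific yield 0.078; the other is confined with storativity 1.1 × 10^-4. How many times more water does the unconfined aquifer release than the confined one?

ΔV_u / ΔV_c ≈ 709

A = 4.8 mi² = 1.243 × 10^7 m²
Unconfined: ΔV_u = Sy × A × Δh = 0.078 × 1.243 × 10^7 × 0.789 = 7.651 × 10^5 m³
Confined: ΔV_c = S × A × Δh = 1.1 × 10^-4 × 1.243 × 10^7 × 0.789 = 1079 m³
Ratio = ΔV_u / ΔV_c = Sy / S = 0.078 / 1.1 × 10^-4 = 709.1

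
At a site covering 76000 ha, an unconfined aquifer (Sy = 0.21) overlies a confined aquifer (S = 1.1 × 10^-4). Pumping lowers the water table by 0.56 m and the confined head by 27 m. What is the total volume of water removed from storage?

A = 76000 ha = 7.6 × 10^8 m²
Unconfined: ΔV_u = Sy × A × Δh_u = 0.21 × 7.6 × 10^8 × 0.56 = 8.938 × 10^7 m³
Confined: ΔV_c = S × A × Δh_c = 1.1 × 10^-4 × 7.6 × 10^8 × 27 = 2.257 × 10^6 m³
Total ΔV = 8.938 × 10^7 + 2.257 × 10^6 = 9.163 × 10^7 m³

ΔV ≈ 9.16 × 10^7 m³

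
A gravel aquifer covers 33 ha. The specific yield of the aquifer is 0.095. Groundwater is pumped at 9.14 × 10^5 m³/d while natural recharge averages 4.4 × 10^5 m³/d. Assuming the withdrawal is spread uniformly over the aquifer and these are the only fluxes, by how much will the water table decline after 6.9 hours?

Δh ≈ 4.35 m

A = 33 ha = 3.3 × 10^5 m²
Net abstraction = 9.14 × 10^5 − 4.4 × 10^5 = 4.74 × 10^5 m³/d
t = 6.9 hours = 0.2875 d
ΔV = Q × t = 4.74 × 10^5 m³/d × 0.2875 d = 1.363 × 10^5 m³
Δh = ΔV / (Sy × A) = 1.363 × 10^5 / (0.095 × 3.3 × 10^5) = 4.347 m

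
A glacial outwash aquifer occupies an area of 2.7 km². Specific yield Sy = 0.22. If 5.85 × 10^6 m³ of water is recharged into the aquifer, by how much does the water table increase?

A = 2.7 km² = 2.7 × 10^6 m²
Δh = ΔV / (Sy × A) = 5.85 × 10^6 m³ / (0.22 × 2.7 × 10^6 m²) = 9.848 m

Δh ≈ 9.85 m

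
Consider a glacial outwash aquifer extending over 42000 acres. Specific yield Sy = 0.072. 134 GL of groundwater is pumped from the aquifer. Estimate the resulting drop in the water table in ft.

A = 42000 acres = 1.7 × 10^8 m²
ΔV = 134 GL = 1.34 × 10^8 m³
Δh = ΔV / (Sy × A) = 1.34 × 10^8 m³ / (0.072 × 1.7 × 10^8 m²) = 10.95 m
Δh = 10.95 m = 35.92 ft

Δh ≈ 35.9 ft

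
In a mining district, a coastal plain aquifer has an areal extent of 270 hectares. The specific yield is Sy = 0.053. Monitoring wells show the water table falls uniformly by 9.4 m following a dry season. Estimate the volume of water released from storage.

ΔV ≈ 1.35 × 10^6 m³

A = 270 hectares = 2.7 × 10^6 m²
ΔV = Sy × A × Δh = 0.053 × 2.7 × 10^6 m² × 9.4 m = 1.345 × 10^6 m³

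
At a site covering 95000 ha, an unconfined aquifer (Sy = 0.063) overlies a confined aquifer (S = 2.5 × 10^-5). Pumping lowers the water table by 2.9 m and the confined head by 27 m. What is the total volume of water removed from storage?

ΔV ≈ 1.74 × 10^8 m³

A = 95000 ha = 9.5 × 10^8 m²
Unconfined: ΔV_u = Sy × A × Δh_u = 0.063 × 9.5 × 10^8 × 2.9 = 1.736 × 10^8 m³
Confined: ΔV_c = S × A × Δh_c = 2.5 × 10^-5 × 9.5 × 10^8 × 27 = 6.412 × 10^5 m³
Total ΔV = 1.736 × 10^8 + 6.412 × 10^5 = 1.742 × 10^8 m³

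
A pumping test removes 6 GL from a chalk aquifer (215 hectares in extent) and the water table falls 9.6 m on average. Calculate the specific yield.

Sy ≈ 0.29

A = 215 hectares = 2.15 × 10^6 m²
ΔV = 6 GL = 6 × 10^6 m³
Sy = ΔV / (A × Δh) = 6 × 10^6 m³ / (2.15 × 10^6 m² × 9.6 m) = 0.2907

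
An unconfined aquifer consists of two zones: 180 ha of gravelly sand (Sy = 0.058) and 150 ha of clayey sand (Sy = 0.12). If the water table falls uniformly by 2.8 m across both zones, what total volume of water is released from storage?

ΔV ≈ 7.96 × 10^5 m³

A₁ = 180 ha = 1.8 × 10^6 m²; A₂ = 150 ha = 1.5 × 10^6 m²
ΔV₁ = 0.058 × 1.8 × 10^6 × 2.8 = 2.923 × 10^5 m³
ΔV₂ = 0.12 × 1.5 × 10^6 × 2.8 = 5.04 × 10^5 m³
ΔV = ΔV₁ + ΔV₂ = 7.963 × 10^5 m³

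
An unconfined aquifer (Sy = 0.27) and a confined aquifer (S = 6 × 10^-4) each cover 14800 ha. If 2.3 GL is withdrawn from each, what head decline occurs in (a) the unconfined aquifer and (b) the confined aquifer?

A = 14800 ha = 1.48 × 10^8 m²
ΔV = 2.3 GL = 2.3 × 10^6 m³
Unconfined: Δh_u = ΔV/(Sy·A) = 2.3 × 10^6/(0.27 × 1.48 × 10^8) = 0.05756 m
Confined: Δh_c = ΔV/(S·A) = 2.3 × 10^6/(6 × 10^-4 × 1.48 × 10^8) = 25.9 m

Δh_u ≈ 0.0576 m; Δh_c ≈ 25.9 m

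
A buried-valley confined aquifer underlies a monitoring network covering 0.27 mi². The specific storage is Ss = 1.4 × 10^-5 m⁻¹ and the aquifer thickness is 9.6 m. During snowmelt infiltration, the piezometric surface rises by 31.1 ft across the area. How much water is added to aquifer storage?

S = Ss × b = 1.4 × 10^-5 m⁻¹ × 9.6 m = 1.344 × 10^-4
A = 0.27 mi² = 6.993 × 10^5 m²
Δh = 31.1 ft = 9.479 m
ΔV = S × A × Δh = 1.344 × 10^-4 × 6.993 × 10^5 m² × 9.479 m = 890.9 m³

ΔV ≈ 891 m³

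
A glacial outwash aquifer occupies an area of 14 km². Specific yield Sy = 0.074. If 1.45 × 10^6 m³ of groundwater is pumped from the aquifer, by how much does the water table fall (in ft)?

A = 14 km² = 1.4 × 10^7 m²
Δh = ΔV / (Sy × A) = 1.45 × 10^6 m³ / (0.074 × 1.4 × 10^7 m²) = 1.4 m
Δh = 1.4 m = 4.592 ft

Δh ≈ 4.59 ft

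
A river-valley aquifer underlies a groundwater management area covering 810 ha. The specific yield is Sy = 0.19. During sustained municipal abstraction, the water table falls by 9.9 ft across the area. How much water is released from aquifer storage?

A = 810 ha = 8.1 × 10^6 m²
Δh = 9.9 ft = 3.018 m
ΔV = Sy × A × Δh = 0.19 × 8.1 × 10^6 m² × 3.018 m = 4.644 × 10^6 m³

ΔV ≈ 4.64 × 10^6 m³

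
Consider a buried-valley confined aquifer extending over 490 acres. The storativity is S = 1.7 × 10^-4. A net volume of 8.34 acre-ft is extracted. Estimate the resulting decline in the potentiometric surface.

A = 490 acres = 1.983 × 10^6 m²
ΔV = 8.34 acre-ft = 10290 m³
Δh = ΔV / (S × A) = 10290 m³ / (1.7 × 10^-4 × 1.983 × 10^6 m²) = 30.52 m

Δh ≈ 30.5 m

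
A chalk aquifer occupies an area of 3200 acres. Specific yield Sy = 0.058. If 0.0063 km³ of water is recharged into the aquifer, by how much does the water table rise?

Δh ≈ 8.39 m

A = 3200 acres = 1.295 × 10^7 m²
ΔV = 0.0063 km³ = 6.3 × 10^6 m³
Δh = ΔV / (Sy × A) = 6.3 × 10^6 m³ / (0.058 × 1.295 × 10^7 m²) = 8.388 m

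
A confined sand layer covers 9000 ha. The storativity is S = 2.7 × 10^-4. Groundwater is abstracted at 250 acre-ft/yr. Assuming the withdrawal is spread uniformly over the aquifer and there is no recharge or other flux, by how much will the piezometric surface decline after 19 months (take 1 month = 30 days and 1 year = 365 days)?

Δh ≈ 19.8 m

A = 9000 ha = 9 × 10^7 m²
Q = 250 acre-ft/yr = 844.9 m³/d
t = 19 months = 570 d
ΔV = Q × t = 844.9 m³/d × 570 d = 4.816 × 10^5 m³
Δh = ΔV / (S × A) = 4.816 × 10^5 / (2.7 × 10^-4 × 9 × 10^7) = 19.82 m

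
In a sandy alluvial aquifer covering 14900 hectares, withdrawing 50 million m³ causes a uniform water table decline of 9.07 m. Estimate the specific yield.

Sy ≈ 0.037

A = 14900 hectares = 1.49 × 10^8 m²
ΔV = 50 million m³ = 5 × 10^7 m³
Sy = ΔV / (A × Δh) = 5 × 10^7 m³ / (1.49 × 10^8 m² × 9.07 m) = 0.037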